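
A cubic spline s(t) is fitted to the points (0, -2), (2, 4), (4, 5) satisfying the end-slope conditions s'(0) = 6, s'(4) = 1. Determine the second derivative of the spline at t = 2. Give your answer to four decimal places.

-1.2500

Put σ_i = s'' at the i-th knot. Here h = (2, 2) and Δ = (3, 1/2), so the interior equations h_(i-1)·σ_(i-1) + 2(h_(i-1)+h_i)·σ_i + h_i·σ_(i+1) = 6(Δ_i − Δ_(i-1)) read
  2·σ_0 + 8·σ_1 + 2·σ_2 = 6(Δ_1 - Δ_0) = -15
Clamped end conditions give two more equations: 2h_0·σ_0 + h_0·σ_1 = 6(Δ_0 - s'(0)) = -18 and h_1·σ_1 + 2h_1·σ_2 = 6(s'(4) - Δ_1) = 3.
Solving: σ_0 = -31/8, σ_1 = -5/4, σ_2 = 11/8.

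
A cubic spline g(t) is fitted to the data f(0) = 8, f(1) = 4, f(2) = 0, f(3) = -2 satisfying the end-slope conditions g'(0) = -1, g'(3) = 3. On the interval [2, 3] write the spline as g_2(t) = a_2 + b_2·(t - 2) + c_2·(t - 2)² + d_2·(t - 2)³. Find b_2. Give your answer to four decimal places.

-4.0667

Let σ_i = g''(x_i). Step sizes h_i = 1, 1, 1; slopes of the chords Δ_i = (y_(i+1) - y_i)/h_i = -4, -4, -2.
  1·σ_0 + 4·σ_1 + 1·σ_2 = 6(Δ_1 - Δ_0) = 0
  1·σ_1 + 4·σ_2 + 1·σ_3 = 6(Δ_2 - Δ_1) = 12
Clamped end conditions give two more equations: 2h_0·σ_0 + h_0·σ_1 = 6(Δ_0 - g'(0)) = -18 and h_2·σ_2 + 2h_2·σ_3 = 6(g'(3) - Δ_2) = 30.
Solving: σ_0 = -158/15, σ_1 = 46/15, σ_2 = -26/15, σ_3 = 238/15.
On [2, 3], with g_2(t) = a_2 + b_2·(t - 2) + c_2·(t - 2)² + d_2·(t - 2)³: c_2 = σ_2/2 = -13/15, d_2 = (σ_3 - σ_2)/(6h_2) = 44/15, b_2 = Δ_2 - h_2(2σ_2 + σ_3)/6 = -61/15.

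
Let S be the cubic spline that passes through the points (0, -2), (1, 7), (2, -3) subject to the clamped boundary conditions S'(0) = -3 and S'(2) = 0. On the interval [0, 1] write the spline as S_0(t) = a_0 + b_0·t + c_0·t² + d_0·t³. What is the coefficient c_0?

33

Let M_i = S''(x_i). Step sizes h_i = 1, 1; slopes of the chords Δ_i = (y_(i+1) - y_i)/h_i = 9, -10.
  1·M_0 + 4·M_1 + 1·M_2 = 6(Δ_1 - Δ_0) = -114
Clamped end conditions give two more equations: 2h_0·M_0 + h_0·M_1 = 6(Δ_0 - S'(0)) = 72 and h_1·M_1 + 2h_1·M_2 = 6(S'(2) - Δ_1) = 60.
Hence M_0 = 66, M_1 = -60, M_2 = 60.
On [0, 1], with S_0(t) = a_0 + b_0·t + c_0·t² + d_0·t³: c_0 = M_0/2 = 33, d_0 = (M_1 - M_0)/(6h_0) = -21, b_0 = Δ_0 - h_0(2M_0 + M_1)/6 = -3.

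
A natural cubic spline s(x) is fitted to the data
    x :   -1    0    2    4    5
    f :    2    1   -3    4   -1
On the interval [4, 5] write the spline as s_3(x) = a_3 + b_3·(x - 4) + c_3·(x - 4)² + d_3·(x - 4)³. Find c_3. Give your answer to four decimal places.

-5.5500

Put σ_i = s'' at the i-th knot. Here h = (1, 2, 2, 1) and Δ = (-1, -2, 7/2, -5), so the interior equations h_(i-1)·σ_(i-1) + 2(h_(i-1)+h_i)·σ_i + h_i·σ_(i+1) = 6(Δ_i − Δ_(i-1)) read
  1·σ_0 + 6·σ_1 + 2·σ_2 = 6(Δ_1 - Δ_0) = -6
  2·σ_1 + 8·σ_2 + 2·σ_3 = 6(Δ_2 - Δ_1) = 33
  2·σ_2 + 6·σ_3 + 1·σ_4 = 6(Δ_3 - Δ_2) = -51
Natural end conditions: σ_0 = σ_4 = 0.
Hence σ_0 = 0, σ_1 = -18/5, σ_2 = 39/5, σ_3 = -111/10, σ_4 = 0.
On [4, 5], with s_3(x) = a_3 + b_3·(x - 4) + c_3·(x - 4)² + d_3·(x - 4)³: c_3 = σ_3/2 = -111/20, d_3 = (σ_4 - σ_3)/(6h_3) = 37/20, b_3 = Δ_3 - h_3(2σ_3 + σ_4)/6 = -13/10.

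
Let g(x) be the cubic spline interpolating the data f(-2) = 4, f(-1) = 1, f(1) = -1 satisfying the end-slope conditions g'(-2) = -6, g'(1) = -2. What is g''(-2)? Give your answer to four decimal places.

8.3333

Write σ_i for g''(x_i). With h_i = 1, 2 and divided differences Δ_i = -3, -1, the continuity of g' gives the tridiagonal system
  1·σ_0 + 6·σ_1 + 2·σ_2 = 6(Δ_1 - Δ_0) = 12
Clamped end conditions give two more equations: 2h_0·σ_0 + h_0·σ_1 = 6(Δ_0 - g'(-2)) = 18 and h_1·σ_1 + 2h_1·σ_2 = 6(g'(1) - Δ_1) = -6.
Hence σ_0 = 25/3, σ_1 = 4/3, σ_2 = -13/6.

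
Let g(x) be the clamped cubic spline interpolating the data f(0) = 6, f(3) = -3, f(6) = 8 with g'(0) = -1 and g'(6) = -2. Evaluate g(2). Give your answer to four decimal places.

Put m_i = g'' at the i-th knot. Here h = (3, 3) and Δ = (-3, 11/3), so the interior equations h_(i-1)·m_(i-1) + 2(h_(i-1)+h_i)·m_i + h_i·m_(i+1) = 6(Δ_i − Δ_(i-1)) read
  3·m_0 + 12·m_1 + 3·m_2 = 6(Δ_1 - Δ_0) = 40
Clamped end conditions give two more equations: 2h_0·m_0 + h_0·m_1 = 6(Δ_0 - g'(0)) = -12 and h_1·m_1 + 2h_1·m_2 = 6(g'(6) - Δ_1) = -34.
Solving: m_0 = -11/2, m_1 = 7, m_2 = -55/6.
On [0, 3], g(x) = 6 - 1·x - 11/4·x² + 25/36·x³.
With x = 2: g(2) = -13/9.

-1.4444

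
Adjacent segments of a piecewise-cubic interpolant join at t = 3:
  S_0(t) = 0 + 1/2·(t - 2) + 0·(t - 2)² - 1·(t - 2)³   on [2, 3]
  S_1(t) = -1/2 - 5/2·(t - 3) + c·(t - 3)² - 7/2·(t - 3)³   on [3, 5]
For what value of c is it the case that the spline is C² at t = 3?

-3

S_0''(t) = 0 - 6·(t - 2), so S_0''(3) = -6. On the right, S_1''(3) = 2c, so c = -3.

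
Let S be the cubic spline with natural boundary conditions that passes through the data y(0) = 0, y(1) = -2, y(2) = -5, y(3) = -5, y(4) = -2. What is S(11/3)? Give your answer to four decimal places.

-3.1693

Let σ_i = S''(x_i). Step sizes h_i = 1, 1, 1, 1; slopes of the chords Δ_i = (y_(i+1) - y_i)/h_i = -2, -3, 0, 3.
  1·σ_0 + 4·σ_1 + 1·σ_2 = 6(Δ_1 - Δ_0) = -6
  1·σ_1 + 4·σ_2 + 1·σ_3 = 6(Δ_2 - Δ_1) = 18
  1·σ_2 + 4·σ_3 + 1·σ_4 = 6(Δ_3 - Δ_2) = 18
Natural end conditions: σ_0 = σ_4 = 0.
Forward elimination and back-substitution give σ_0 = 0, σ_1 = -18/7, σ_2 = 30/7, σ_3 = 24/7, σ_4 = 0.
On [3, 4], S(t) = -5 + 13/7·(t - 3) + 12/7·(t - 3)² - 4/7·(t - 3)³.
With (t - 3) = 2/3: S(11/3) = -599/189.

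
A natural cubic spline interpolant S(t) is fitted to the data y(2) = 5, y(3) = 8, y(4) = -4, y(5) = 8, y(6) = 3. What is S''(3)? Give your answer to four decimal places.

-36.2143

With M_i denoting the second derivative at x_i, h_i = 1, 1, 1, 1, and Δ_i = (y_(i+1) − y_i)/h_i = 3, -12, 12, -5:
  1·M_0 + 4·M_1 + 1·M_2 = 6(Δ_1 - Δ_0) = -90
  1·M_1 + 4·M_2 + 1·M_3 = 6(Δ_2 - Δ_1) = 144
  1·M_2 + 4·M_3 + 1·M_4 = 6(Δ_3 - Δ_2) = -102
Natural end conditions: M_0 = M_4 = 0.
Hence M_0 = 0, M_1 = -507/14, M_2 = 384/7, M_3 = -549/14, M_4 = 0.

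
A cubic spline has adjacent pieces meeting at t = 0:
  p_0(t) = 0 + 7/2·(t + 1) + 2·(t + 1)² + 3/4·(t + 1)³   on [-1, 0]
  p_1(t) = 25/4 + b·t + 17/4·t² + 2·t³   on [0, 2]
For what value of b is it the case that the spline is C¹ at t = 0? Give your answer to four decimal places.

p_0'(t) = 7/2 + 4·(t + 1) + 9/4·(t + 1)², so p_0'(0) = 39/4. On the right, p_1'(0) = b, so b = 39/4.

9.7500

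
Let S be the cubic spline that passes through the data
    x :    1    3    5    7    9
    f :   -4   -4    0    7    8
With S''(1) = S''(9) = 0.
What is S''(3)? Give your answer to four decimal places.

Let M_i = S''(x_i). Step sizes h_i = 2, 2, 2, 2; slopes of the chords Δ_i = (y_(i+1) - y_i)/h_i = 0, 2, 7/2, 1/2.
  2·M_0 + 8·M_1 + 2·M_2 = 6(Δ_1 - Δ_0) = 12
  2·M_1 + 8·M_2 + 2·M_3 = 6(Δ_2 - Δ_1) = 9
  2·M_2 + 8·M_3 + 2·M_4 = 6(Δ_3 - Δ_2) = -18
Natural end conditions: M_0 = M_4 = 0.
Hence M_0 = 0, M_1 = 9/8, M_2 = 3/2, M_3 = -21/8, M_4 = 0.

1.1250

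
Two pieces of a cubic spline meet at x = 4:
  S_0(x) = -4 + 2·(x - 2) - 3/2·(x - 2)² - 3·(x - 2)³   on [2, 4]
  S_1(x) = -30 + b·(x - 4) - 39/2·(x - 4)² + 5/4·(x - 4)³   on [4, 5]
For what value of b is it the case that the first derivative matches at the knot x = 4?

S_0'(x) = 2 - 3·(x - 2) - 9·(x - 2)², so S_0'(4) = -40. On the right, S_1'(4) = b, so b = -40.

-40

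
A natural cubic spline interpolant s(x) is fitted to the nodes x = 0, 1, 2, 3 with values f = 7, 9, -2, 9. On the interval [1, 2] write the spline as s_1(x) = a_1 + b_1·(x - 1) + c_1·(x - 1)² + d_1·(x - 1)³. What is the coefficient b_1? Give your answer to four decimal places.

-7.8667

Write M_i for s''(x_i). With h_i = 1, 1, 1 and divided differences Δ_i = 2, -11, 11, the continuity of s' gives the tridiagonal system
  1·M_0 + 4·M_1 + 1·M_2 = 6(Δ_1 - Δ_0) = -78
  1·M_1 + 4·M_2 + 1·M_3 = 6(Δ_2 - Δ_1) = 132
Natural end conditions: M_0 = M_3 = 0.
Solving the tridiagonal system: M_0 = 0, M_1 = -148/5, M_2 = 202/5, M_3 = 0.
On [1, 2], with s_1(x) = a_1 + b_1·(x - 1) + c_1·(x - 1)² + d_1·(x - 1)³: c_1 = M_1/2 = -74/5, d_1 = (M_2 - M_1)/(6h_1) = 35/3, b_1 = Δ_1 - h_1(2M_1 + M_2)/6 = -118/15.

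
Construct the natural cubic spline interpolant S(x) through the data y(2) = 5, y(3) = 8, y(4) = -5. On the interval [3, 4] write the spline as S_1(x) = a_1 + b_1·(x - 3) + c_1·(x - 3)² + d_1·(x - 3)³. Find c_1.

With M_i denoting the second derivative at x_i, h_i = 1, 1, and Δ_i = (y_(i+1) − y_i)/h_i = 3, -13:
  1·M_0 + 4·M_1 + 1·M_2 = 6(Δ_1 - Δ_0) = -96
Natural end conditions: M_0 = M_2 = 0.
Hence M_0 = 0, M_1 = -24, M_2 = 0.
On [3, 4], with S_1(x) = a_1 + b_1·(x - 3) + c_1·(x - 3)² + d_1·(x - 3)³: c_1 = M_1/2 = -12, d_1 = (M_2 - M_1)/(6h_1) = 4, b_1 = Δ_1 - h_1(2M_1 + M_2)/6 = -5.

-12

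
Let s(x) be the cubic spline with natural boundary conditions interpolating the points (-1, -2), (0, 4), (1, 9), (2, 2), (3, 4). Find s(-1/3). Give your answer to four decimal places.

1.7222

Write m_i for s''(x_i). With h_i = 1, 1, 1, 1 and divided differences Δ_i = 6, 5, -7, 2, the continuity of s' gives the tridiagonal system
  1·m_0 + 4·m_1 + 1·m_2 = 6(Δ_1 - Δ_0) = -6
  1·m_1 + 4·m_2 + 1·m_3 = 6(Δ_2 - Δ_1) = -72
  1·m_2 + 4·m_3 + 1·m_4 = 6(Δ_3 - Δ_2) = 54
Natural end conditions: m_0 = m_4 = 0.
Forward elimination and back-substitution give m_0 = 0, m_1 = 9/2, m_2 = -24, m_3 = 39/2, m_4 = 0.
On [-1, 0], s(x) = -2 + 21/4·(x + 1) + 0·(x + 1)² + 3/4·(x + 1)³.
With (x + 1) = 2/3: s(-1/3) = 31/18.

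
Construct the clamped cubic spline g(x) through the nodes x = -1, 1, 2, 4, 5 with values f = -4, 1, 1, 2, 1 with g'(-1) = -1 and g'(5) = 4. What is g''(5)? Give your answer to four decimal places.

Put M_i = g'' at the i-th knot. Here h = (2, 1, 2, 1) and Δ = (5/2, 0, 1/2, -1), so the interior equations h_(i-1)·M_(i-1) + 2(h_(i-1)+h_i)·M_i + h_i·M_(i+1) = 6(Δ_i − Δ_(i-1)) read
  2·M_0 + 6·M_1 + 1·M_2 = 6(Δ_1 - Δ_0) = -15
  1·M_1 + 6·M_2 + 2·M_3 = 6(Δ_2 - Δ_1) = 3
  2·M_2 + 6·M_3 + 1·M_4 = 6(Δ_3 - Δ_2) = -9
Clamped end conditions give two more equations: 2h_0·M_0 + h_0·M_1 = 6(Δ_0 - g'(-1)) = 21 and h_3·M_3 + 2h_3·M_4 = 6(g'(5) - Δ_3) = 30.
Hence M_0 = 3025/372, M_1 = -536/93, M_2 = 617/186, M_3 = -518/93, M_4 = 1654/93.

17.7849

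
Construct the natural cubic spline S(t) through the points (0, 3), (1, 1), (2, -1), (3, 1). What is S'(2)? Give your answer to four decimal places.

Write M_i for S''(x_i). With h_i = 1, 1, 1 and divided differences Δ_i = -2, -2, 2, the continuity of S' gives the tridiagonal system
  1·M_0 + 4·M_1 + 1·M_2 = 6(Δ_1 - Δ_0) = 0
  1·M_1 + 4·M_2 + 1·M_3 = 6(Δ_2 - Δ_1) = 24
Natural end conditions: M_0 = M_3 = 0.
Solving the tridiagonal system: M_0 = 0, M_1 = -8/5, M_2 = 32/5, M_3 = 0.
On [2, 3], S'(t) = b_2 + 2c_2·(t - 2) + 3d_2·(t - 2)² with b_2 = Δ_2 - h_2(2M_2 + M_3)/6 = -2/15, c_2 = M_2/2 = 16/5, d_2 = (M_3 - M_2)/(6h_2) = -16/15. So S'(2) = -2/15.

-0.1333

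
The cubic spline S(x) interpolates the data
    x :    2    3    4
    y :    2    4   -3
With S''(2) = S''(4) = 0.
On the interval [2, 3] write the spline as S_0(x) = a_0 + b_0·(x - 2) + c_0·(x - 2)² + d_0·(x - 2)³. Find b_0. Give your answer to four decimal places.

Put m_i = S'' at the i-th knot. Here h = (1, 1) and Δ = (2, -7), so the interior equations h_(i-1)·m_(i-1) + 2(h_(i-1)+h_i)·m_i + h_i·m_(i+1) = 6(Δ_i − Δ_(i-1)) read
  1·m_0 + 4·m_1 + 1·m_2 = 6(Δ_1 - Δ_0) = -54
Natural end conditions: m_0 = m_2 = 0.
Solving the tridiagonal system: m_0 = 0, m_1 = -27/2, m_2 = 0.
On [2, 3], with S_0(x) = a_0 + b_0·(x - 2) + c_0·(x - 2)² + d_0·(x - 2)³: c_0 = m_0/2 = 0, d_0 = (m_1 - m_0)/(6h_0) = -9/4, b_0 = Δ_0 - h_0(2m_0 + m_1)/6 = 17/4.

4.2500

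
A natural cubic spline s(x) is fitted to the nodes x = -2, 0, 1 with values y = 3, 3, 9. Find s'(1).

7

Write M_i for s''(x_i). With h_i = 2, 1 and divided differences Δ_i = 0, 6, the continuity of s' gives the tridiagonal system
  2·M_0 + 6·M_1 + 1·M_2 = 6(Δ_1 - Δ_0) = 36
Natural end conditions: M_0 = M_2 = 0.
Forward elimination and back-substitution give M_0 = 0, M_1 = 6, M_2 = 0.
On [0, 1], s'(x) = b_1 + 2c_1·x + 3d_1·x² with b_1 = Δ_1 - h_1(2M_1 + M_2)/6 = 4, c_1 = M_1/2 = 3, d_1 = (M_2 - M_1)/(6h_1) = -1. So s'(1) = 7.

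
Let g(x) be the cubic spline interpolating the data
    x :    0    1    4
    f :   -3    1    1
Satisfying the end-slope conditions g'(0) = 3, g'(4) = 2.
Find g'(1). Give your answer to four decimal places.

With σ_i denoting the second derivative at x_i, h_i = 1, 3, and Δ_i = (y_(i+1) − y_i)/h_i = 4, 0:
  1·σ_0 + 8·σ_1 + 3·σ_2 = 6(Δ_1 - Δ_0) = -24
Clamped end conditions give two more equations: 2h_0·σ_0 + h_0·σ_1 = 6(Δ_0 - g'(0)) = 6 and h_1·σ_1 + 2h_1·σ_2 = 6(g'(4) - Δ_1) = 12.
Forward elimination and back-substitution give σ_0 = 23/4, σ_1 = -11/2, σ_2 = 19/4.
On [1, 4], g'(x) = b_1 + 2c_1·(x - 1) + 3d_1·(x - 1)² with b_1 = Δ_1 - h_1(2σ_1 + σ_2)/6 = 25/8, c_1 = σ_1/2 = -11/4, d_1 = (σ_2 - σ_1)/(6h_1) = 41/72. So g'(1) = 25/8.

3.1250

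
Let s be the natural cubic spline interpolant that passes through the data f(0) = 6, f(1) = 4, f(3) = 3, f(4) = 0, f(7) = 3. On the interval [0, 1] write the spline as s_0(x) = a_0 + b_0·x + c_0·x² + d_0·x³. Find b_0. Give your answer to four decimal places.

-2.4740

Put σ_i = s'' at the i-th knot. Here h = (1, 2, 1, 3) and Δ = (-2, -1/2, -3, 1), so the interior equations h_(i-1)·σ_(i-1) + 2(h_(i-1)+h_i)·σ_i + h_i·σ_(i+1) = 6(Δ_i − Δ_(i-1)) read
  1·σ_0 + 6·σ_1 + 2·σ_2 = 6(Δ_1 - Δ_0) = 9
  2·σ_1 + 6·σ_2 + 1·σ_3 = 6(Δ_2 - Δ_1) = -15
  1·σ_2 + 8·σ_3 + 3·σ_4 = 6(Δ_3 - Δ_2) = 24
Natural end conditions: σ_0 = σ_4 = 0.
Forward elimination and back-substitution give σ_0 = 0, σ_1 = 711/250, σ_2 = -504/125, σ_3 = 438/125, σ_4 = 0.
On [0, 1], with s_0(x) = a_0 + b_0·x + c_0·x² + d_0·x³: c_0 = σ_0/2 = 0, d_0 = (σ_1 - σ_0)/(6h_0) = 237/500, b_0 = Δ_0 - h_0(2σ_0 + σ_1)/6 = -1237/500.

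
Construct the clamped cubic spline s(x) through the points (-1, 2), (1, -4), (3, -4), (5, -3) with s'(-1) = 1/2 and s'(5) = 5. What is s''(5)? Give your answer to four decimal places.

8.2000

Let M_i = s''(x_i). Step sizes h_i = 2, 2, 2; slopes of the chords Δ_i = (y_(i+1) - y_i)/h_i = -3, 0, 1/2.
  2·M_0 + 8·M_1 + 2·M_2 = 6(Δ_1 - Δ_0) = 18
  2·M_1 + 8·M_2 + 2·M_3 = 6(Δ_2 - Δ_1) = 3
Clamped end conditions give two more equations: 2h_0·M_0 + h_0·M_1 = 6(Δ_0 - s'(-1)) = -21 and h_2·M_2 + 2h_2·M_3 = 6(s'(5) - Δ_2) = 27.
Solving the tridiagonal system: M_0 = -77/10, M_1 = 49/10, M_2 = -29/10, M_3 = 41/5.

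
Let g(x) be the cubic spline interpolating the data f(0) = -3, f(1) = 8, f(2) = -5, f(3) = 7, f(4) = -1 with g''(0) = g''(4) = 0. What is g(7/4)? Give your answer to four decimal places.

-3.1161

Let m_i = g''(x_i). Step sizes h_i = 1, 1, 1, 1; slopes of the chords Δ_i = (y_(i+1) - y_i)/h_i = 11, -13, 12, -8.
  1·m_0 + 4·m_1 + 1·m_2 = 6(Δ_1 - Δ_0) = -144
  1·m_1 + 4·m_2 + 1·m_3 = 6(Δ_2 - Δ_1) = 150
  1·m_2 + 4·m_3 + 1·m_4 = 6(Δ_3 - Δ_2) = -120
Natural end conditions: m_0 = m_4 = 0.
Solving the tridiagonal system: m_0 = 0, m_1 = -360/7, m_2 = 432/7, m_3 = -318/7, m_4 = 0.
On [1, 2], g(x) = 8 - 43/7·(x - 1) - 180/7·(x - 1)² + 132/7·(x - 1)³.
With (x - 1) = 3/4: g(7/4) = -349/112.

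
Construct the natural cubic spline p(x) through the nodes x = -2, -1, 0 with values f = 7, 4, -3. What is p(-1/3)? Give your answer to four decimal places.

-0.3704

Let σ_i = p''(x_i). Step sizes h_i = 1, 1; slopes of the chords Δ_i = (y_(i+1) - y_i)/h_i = -3, -7.
  1·σ_0 + 4·σ_1 + 1·σ_2 = 6(Δ_1 - Δ_0) = -24
Natural end conditions: σ_0 = σ_2 = 0.
Solving the tridiagonal system: σ_0 = 0, σ_1 = -6, σ_2 = 0.
On [-1, 0], p(x) = 4 - 5·(x + 1) - 3·(x + 1)² + 1·(x + 1)³.
With (x + 1) = 2/3: p(-1/3) = -10/27.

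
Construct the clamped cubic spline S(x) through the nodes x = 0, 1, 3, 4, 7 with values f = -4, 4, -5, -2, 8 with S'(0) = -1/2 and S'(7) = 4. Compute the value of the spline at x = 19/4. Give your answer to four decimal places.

1.0411

Put M_i = S'' at the i-th knot. Here h = (1, 2, 1, 3) and Δ = (8, -9/2, 3, 10/3), so the interior equations h_(i-1)·M_(i-1) + 2(h_(i-1)+h_i)·M_i + h_i·M_(i+1) = 6(Δ_i − Δ_(i-1)) read
  1·M_0 + 6·M_1 + 2·M_2 = 6(Δ_1 - Δ_0) = -75
  2·M_1 + 6·M_2 + 1·M_3 = 6(Δ_2 - Δ_1) = 45
  1·M_2 + 8·M_3 + 3·M_4 = 6(Δ_3 - Δ_2) = 2
Clamped end conditions give two more equations: 2h_0·M_0 + h_0·M_1 = 6(Δ_0 - S'(0)) = 51 and h_3·M_3 + 2h_3·M_4 = 6(S'(7) - Δ_3) = 4.
Forward elimination and back-substitution give M_0 = 4579/122, M_1 = -1468/61, M_2 = 3887/244, M_3 = -299/122, M_4 = 1385/732.
On [4, 7], S(x) = -2 + 2361/488·(x - 4) - 299/244·(x - 4)² + 3179/13176·(x - 4)³.
With (x - 4) = 3/4: S(19/4) = 32515/31232.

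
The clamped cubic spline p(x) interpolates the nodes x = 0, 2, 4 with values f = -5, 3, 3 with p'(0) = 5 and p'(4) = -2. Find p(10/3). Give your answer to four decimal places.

3.9259

Put m_i = p'' at the i-th knot. Here h = (2, 2) and Δ = (4, 0), so the interior equations h_(i-1)·m_(i-1) + 2(h_(i-1)+h_i)·m_i + h_i·m_(i+1) = 6(Δ_i − Δ_(i-1)) read
  2·m_0 + 8·m_1 + 2·m_2 = 6(Δ_1 - Δ_0) = -24
Clamped end conditions give two more equations: 2h_0·m_0 + h_0·m_1 = 6(Δ_0 - p'(0)) = -6 and h_1·m_1 + 2h_1·m_2 = 6(p'(4) - Δ_1) = -12.
Solving the tridiagonal system: m_0 = -1/4, m_1 = -5/2, m_2 = -7/4.
On [2, 4], p(x) = 3 + 9/4·(x - 2) - 5/4·(x - 2)² + 1/16·(x - 2)³.
With (x - 2) = 4/3: p(10/3) = 106/27.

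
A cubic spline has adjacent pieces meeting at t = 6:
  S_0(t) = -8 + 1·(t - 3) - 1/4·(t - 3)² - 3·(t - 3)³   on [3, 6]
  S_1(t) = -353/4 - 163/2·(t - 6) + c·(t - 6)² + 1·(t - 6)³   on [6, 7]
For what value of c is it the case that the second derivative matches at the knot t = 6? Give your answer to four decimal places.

S_0''(t) = -1/2 - 18·(t - 3), so S_0''(6) = -109/2. On the right, S_1''(6) = 2c, so c = -109/4.

-27.2500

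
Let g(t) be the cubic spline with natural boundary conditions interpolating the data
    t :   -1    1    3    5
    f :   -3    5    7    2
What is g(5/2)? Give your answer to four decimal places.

7.2469

With M_i denoting the second derivative at x_i, h_i = 2, 2, 2, and Δ_i = (y_(i+1) − y_i)/h_i = 4, 1, -5/2:
  2·M_0 + 8·M_1 + 2·M_2 = 6(Δ_1 - Δ_0) = -18
  2·M_1 + 8·M_2 + 2·M_3 = 6(Δ_2 - Δ_1) = -21
Natural end conditions: M_0 = M_3 = 0.
Solving the tridiagonal system: M_0 = 0, M_1 = -17/10, M_2 = -11/5, M_3 = 0.
On [1, 3], g(t) = 5 + 43/15·(t - 1) - 17/20·(t - 1)² - 1/24·(t - 1)³.
With (t - 1) = 3/2: g(5/2) = 2319/320.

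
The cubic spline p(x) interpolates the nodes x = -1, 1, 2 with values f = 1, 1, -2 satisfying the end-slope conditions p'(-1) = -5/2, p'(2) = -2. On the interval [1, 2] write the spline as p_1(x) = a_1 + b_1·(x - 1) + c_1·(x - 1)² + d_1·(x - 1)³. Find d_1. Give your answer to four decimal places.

Write M_i for p''(x_i). With h_i = 2, 1 and divided differences Δ_i = 0, -3, the continuity of p' gives the tridiagonal system
  2·M_0 + 6·M_1 + 1·M_2 = 6(Δ_1 - Δ_0) = -18
Clamped end conditions give two more equations: 2h_0·M_0 + h_0·M_1 = 6(Δ_0 - p'(-1)) = 15 and h_1·M_1 + 2h_1·M_2 = 6(p'(2) - Δ_1) = 6.
Solving: M_0 = 83/12, M_1 = -19/3, M_2 = 37/6.
On [1, 2], with p_1(x) = a_1 + b_1·(x - 1) + c_1·(x - 1)² + d_1·(x - 1)³: c_1 = M_1/2 = -19/6, d_1 = (M_2 - M_1)/(6h_1) = 25/12, b_1 = Δ_1 - h_1(2M_1 + M_2)/6 = -23/12.

2.0833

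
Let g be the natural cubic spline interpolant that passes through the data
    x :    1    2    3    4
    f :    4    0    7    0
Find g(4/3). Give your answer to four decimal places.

With M_i denoting the second derivative at x_i, h_i = 1, 1, 1, and Δ_i = (y_(i+1) − y_i)/h_i = -4, 7, -7:
  1·M_0 + 4·M_1 + 1·M_2 = 6(Δ_1 - Δ_0) = 66
  1·M_1 + 4·M_2 + 1·M_3 = 6(Δ_2 - Δ_1) = -84
Natural end conditions: M_0 = M_3 = 0.
Hence M_0 = 0, M_1 = 116/5, M_2 = -134/5, M_3 = 0.
On [1, 2], g(x) = 4 - 118/15·(x - 1) + 0·(x - 1)² + 58/15·(x - 1)³.
With (x - 1) = 1/3: g(4/3) = 616/405.

1.5210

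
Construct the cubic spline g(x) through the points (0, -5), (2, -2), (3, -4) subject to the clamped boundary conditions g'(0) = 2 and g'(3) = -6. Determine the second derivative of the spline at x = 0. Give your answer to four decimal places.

Put M_i = g'' at the i-th knot. Here h = (2, 1) and Δ = (3/2, -2), so the interior equations h_(i-1)·M_(i-1) + 2(h_(i-1)+h_i)·M_i + h_i·M_(i+1) = 6(Δ_i − Δ_(i-1)) read
  2·M_0 + 6·M_1 + 1·M_2 = 6(Δ_1 - Δ_0) = -21
Clamped end conditions give two more equations: 2h_0·M_0 + h_0·M_1 = 6(Δ_0 - g'(0)) = -3 and h_1·M_1 + 2h_1·M_2 = 6(g'(3) - Δ_1) = -24.
Forward elimination and back-substitution give M_0 = 1/12, M_1 = -5/3, M_2 = -67/6.

0.0833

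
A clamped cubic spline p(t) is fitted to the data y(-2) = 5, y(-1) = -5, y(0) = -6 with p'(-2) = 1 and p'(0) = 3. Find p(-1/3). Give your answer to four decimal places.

-6.8704

Write M_i for p''(x_i). With h_i = 1, 1 and divided differences Δ_i = -10, -1, the continuity of p' gives the tridiagonal system
  1·M_0 + 4·M_1 + 1·M_2 = 6(Δ_1 - Δ_0) = 54
Clamped end conditions give two more equations: 2h_0·M_0 + h_0·M_1 = 6(Δ_0 - p'(-2)) = -66 and h_1·M_1 + 2h_1·M_2 = 6(p'(0) - Δ_1) = 24.
Forward elimination and back-substitution give M_0 = -91/2, M_1 = 25, M_2 = -1/2.
On [-1, 0], p(t) = -5 - 37/4·(t + 1) + 25/2·(t + 1)² - 17/4·(t + 1)³.
With (t + 1) = 2/3: p(-1/3) = -371/54.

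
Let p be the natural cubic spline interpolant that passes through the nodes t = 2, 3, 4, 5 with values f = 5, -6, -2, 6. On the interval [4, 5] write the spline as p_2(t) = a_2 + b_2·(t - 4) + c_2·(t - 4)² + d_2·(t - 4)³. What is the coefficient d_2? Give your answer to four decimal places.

-0.0667

With M_i denoting the second derivative at x_i, h_i = 1, 1, 1, and Δ_i = (y_(i+1) − y_i)/h_i = -11, 4, 8:
  1·M_0 + 4·M_1 + 1·M_2 = 6(Δ_1 - Δ_0) = 90
  1·M_1 + 4·M_2 + 1·M_3 = 6(Δ_2 - Δ_1) = 24
Natural end conditions: M_0 = M_3 = 0.
Hence M_0 = 0, M_1 = 112/5, M_2 = 2/5, M_3 = 0.
On [4, 5], with p_2(t) = a_2 + b_2·(t - 4) + c_2·(t - 4)² + d_2·(t - 4)³: c_2 = M_2/2 = 1/5, d_2 = (M_3 - M_2)/(6h_2) = -1/15, b_2 = Δ_2 - h_2(2M_2 + M_3)/6 = 118/15.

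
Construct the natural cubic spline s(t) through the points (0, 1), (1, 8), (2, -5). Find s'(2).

-18

Let M_i = s''(x_i). Step sizes h_i = 1, 1; slopes of the chords Δ_i = (y_(i+1) - y_i)/h_i = 7, -13.
  1·M_0 + 4·M_1 + 1·M_2 = 6(Δ_1 - Δ_0) = -120
Natural end conditions: M_0 = M_2 = 0.
Solving the tridiagonal system: M_0 = 0, M_1 = -30, M_2 = 0.
On [1, 2], s'(t) = b_1 + 2c_1·(t - 1) + 3d_1·(t - 1)² with b_1 = Δ_1 - h_1(2M_1 + M_2)/6 = -3, c_1 = M_1/2 = -15, d_1 = (M_2 - M_1)/(6h_1) = 5. So s'(2) = -18.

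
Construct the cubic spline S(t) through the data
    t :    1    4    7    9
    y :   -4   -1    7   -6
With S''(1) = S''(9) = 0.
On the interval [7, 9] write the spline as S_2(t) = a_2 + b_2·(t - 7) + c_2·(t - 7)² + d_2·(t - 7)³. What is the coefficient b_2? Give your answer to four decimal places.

-2.3559

Put M_i = S'' at the i-th knot. Here h = (3, 3, 2) and Δ = (1, 8/3, -13/2), so the interior equations h_(i-1)·M_(i-1) + 2(h_(i-1)+h_i)·M_i + h_i·M_(i+1) = 6(Δ_i − Δ_(i-1)) read
  3·M_0 + 12·M_1 + 3·M_2 = 6(Δ_1 - Δ_0) = 10
  3·M_1 + 10·M_2 + 2·M_3 = 6(Δ_2 - Δ_1) = -55
Natural end conditions: M_0 = M_3 = 0.
Forward elimination and back-substitution give M_0 = 0, M_1 = 265/111, M_2 = -230/37, M_3 = 0.
On [7, 9], with S_2(t) = a_2 + b_2·(t - 7) + c_2·(t - 7)² + d_2·(t - 7)³: c_2 = M_2/2 = -115/37, d_2 = (M_3 - M_2)/(6h_2) = 115/222, b_2 = Δ_2 - h_2(2M_2 + M_3)/6 = -523/222.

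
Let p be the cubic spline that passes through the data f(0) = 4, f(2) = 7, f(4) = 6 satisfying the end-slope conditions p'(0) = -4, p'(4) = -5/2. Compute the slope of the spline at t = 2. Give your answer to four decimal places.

With M_i denoting the second derivative at x_i, h_i = 2, 2, and Δ_i = (y_(i+1) − y_i)/h_i = 3/2, -1/2:
  2·M_0 + 8·M_1 + 2·M_2 = 6(Δ_1 - Δ_0) = -12
Clamped end conditions give two more equations: 2h_0·M_0 + h_0·M_1 = 6(Δ_0 - p'(0)) = 33 and h_1·M_1 + 2h_1·M_2 = 6(p'(4) - Δ_1) = -12.
Solving the tridiagonal system: M_0 = 81/8, M_1 = -15/4, M_2 = -9/8.
On [2, 4], p'(t) = b_1 + 2c_1·(t - 2) + 3d_1·(t - 2)² with b_1 = Δ_1 - h_1(2M_1 + M_2)/6 = 19/8, c_1 = M_1/2 = -15/8, d_1 = (M_2 - M_1)/(6h_1) = 7/32. So p'(2) = 19/8.

2.3750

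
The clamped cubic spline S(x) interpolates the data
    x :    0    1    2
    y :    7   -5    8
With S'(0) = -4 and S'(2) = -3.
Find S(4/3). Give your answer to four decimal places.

Let m_i = S''(x_i). Step sizes h_i = 1, 1; slopes of the chords Δ_i = (y_(i+1) - y_i)/h_i = -12, 13.
  1·m_0 + 4·m_1 + 1·m_2 = 6(Δ_1 - Δ_0) = 150
Clamped end conditions give two more equations: 2h_0·m_0 + h_0·m_1 = 6(Δ_0 - S'(0)) = -48 and h_1·m_1 + 2h_1·m_2 = 6(S'(2) - Δ_1) = -96.
Forward elimination and back-substitution give m_0 = -61, m_1 = 74, m_2 = -85.
On [1, 2], S(x) = -5 + 5/2·(x - 1) + 37·(x - 1)² - 53/2·(x - 1)³.
With (x - 1) = 1/3: S(4/3) = -28/27.

-1.0370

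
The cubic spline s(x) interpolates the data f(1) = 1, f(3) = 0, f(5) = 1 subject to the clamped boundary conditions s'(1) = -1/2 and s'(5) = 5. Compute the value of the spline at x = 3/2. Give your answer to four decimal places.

0.8086

Put m_i = s'' at the i-th knot. Here h = (2, 2) and Δ = (-1/2, 1/2), so the interior equations h_(i-1)·m_(i-1) + 2(h_(i-1)+h_i)·m_i + h_i·m_(i+1) = 6(Δ_i − Δ_(i-1)) read
  2·m_0 + 8·m_1 + 2·m_2 = 6(Δ_1 - Δ_0) = 6
Clamped end conditions give two more equations: 2h_0·m_0 + h_0·m_1 = 6(Δ_0 - s'(1)) = 0 and h_1·m_1 + 2h_1·m_2 = 6(s'(5) - Δ_1) = 27.
Solving: m_0 = 5/8, m_1 = -5/4, m_2 = 59/8.
On [1, 3], s(x) = 1 - 1/2·(x - 1) + 5/16·(x - 1)² - 5/32·(x - 1)³.
With (x - 1) = 1/2: s(3/2) = 207/256.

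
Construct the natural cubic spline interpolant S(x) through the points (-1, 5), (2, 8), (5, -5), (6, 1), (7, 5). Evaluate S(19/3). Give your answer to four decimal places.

Write m_i for S''(x_i). With h_i = 3, 3, 1, 1 and divided differences Δ_i = 1, -13/3, 6, 4, the continuity of S' gives the tridiagonal system
  3·m_0 + 12·m_1 + 3·m_2 = 6(Δ_1 - Δ_0) = -32
  3·m_1 + 8·m_2 + 1·m_3 = 6(Δ_2 - Δ_1) = 62
  1·m_2 + 4·m_3 + 1·m_4 = 6(Δ_3 - Δ_2) = -12
Natural end conditions: m_0 = m_4 = 0.
Hence m_0 = 0, m_1 = -443/84, m_2 = 73/7, m_3 = -157/28, m_4 = 0.
On [6, 7], S(x) = 1 + 493/84·(x - 6) - 157/56·(x - 6)² + 157/168·(x - 6)³.
With (x - 6) = 1/3: S(19/3) = 6077/2268.

2.6795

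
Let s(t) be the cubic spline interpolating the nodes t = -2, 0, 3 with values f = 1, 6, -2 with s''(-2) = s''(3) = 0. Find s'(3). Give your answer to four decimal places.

Let σ_i = s''(x_i). Step sizes h_i = 2, 3; slopes of the chords Δ_i = (y_(i+1) - y_i)/h_i = 5/2, -8/3.
  2·σ_0 + 10·σ_1 + 3·σ_2 = 6(Δ_1 - Δ_0) = -31
Natural end conditions: σ_0 = σ_2 = 0.
Hence σ_0 = 0, σ_1 = -31/10, σ_2 = 0.
On [0, 3], s'(t) = b_1 + 2c_1·t + 3d_1·t² with b_1 = Δ_1 - h_1(2σ_1 + σ_2)/6 = 13/30, c_1 = σ_1/2 = -31/20, d_1 = (σ_2 - σ_1)/(6h_1) = 31/180. So s'(3) = -253/60.

-4.2167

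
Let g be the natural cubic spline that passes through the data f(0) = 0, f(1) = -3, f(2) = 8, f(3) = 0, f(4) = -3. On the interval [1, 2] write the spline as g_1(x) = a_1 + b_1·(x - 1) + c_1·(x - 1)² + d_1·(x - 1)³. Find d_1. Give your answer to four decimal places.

Write M_i for g''(x_i). With h_i = 1, 1, 1, 1 and divided differences Δ_i = -3, 11, -8, -3, the continuity of g' gives the tridiagonal system
  1·M_0 + 4·M_1 + 1·M_2 = 6(Δ_1 - Δ_0) = 84
  1·M_1 + 4·M_2 + 1·M_3 = 6(Δ_2 - Δ_1) = -114
  1·M_2 + 4·M_3 + 1·M_4 = 6(Δ_3 - Δ_2) = 30
Natural end conditions: M_0 = M_4 = 0.
Solving: M_0 = 0, M_1 = 873/28, M_2 = -285/7, M_3 = 495/28, M_4 = 0.
On [1, 2], with g_1(x) = a_1 + b_1·(x - 1) + c_1·(x - 1)² + d_1·(x - 1)³: c_1 = M_1/2 = 873/56, d_1 = (M_2 - M_1)/(6h_1) = -671/56, b_1 = Δ_1 - h_1(2M_1 + M_2)/6 = 207/28.

-11.9821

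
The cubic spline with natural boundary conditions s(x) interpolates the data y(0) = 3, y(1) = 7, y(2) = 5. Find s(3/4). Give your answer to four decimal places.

6.4922

Put M_i = s'' at the i-th knot. Here h = (1, 1) and Δ = (4, -2), so the interior equations h_(i-1)·M_(i-1) + 2(h_(i-1)+h_i)·M_i + h_i·M_(i+1) = 6(Δ_i − Δ_(i-1)) read
  1·M_0 + 4·M_1 + 1·M_2 = 6(Δ_1 - Δ_0) = -36
Natural end conditions: M_0 = M_2 = 0.
Solving: M_0 = 0, M_1 = -9, M_2 = 0.
On [0, 1], s(x) = 3 + 11/2·x + 0·x² - 3/2·x³.
With x = 3/4: s(3/4) = 831/128.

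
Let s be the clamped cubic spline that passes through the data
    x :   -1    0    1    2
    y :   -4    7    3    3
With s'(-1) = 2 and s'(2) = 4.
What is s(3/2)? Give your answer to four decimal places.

Write σ_i for s''(x_i). With h_i = 1, 1, 1 and divided differences Δ_i = 11, -4, 0, the continuity of s' gives the tridiagonal system
  1·σ_0 + 4·σ_1 + 1·σ_2 = 6(Δ_1 - Δ_0) = -90
  1·σ_1 + 4·σ_2 + 1·σ_3 = 6(Δ_2 - Δ_1) = 24
Clamped end conditions give two more equations: 2h_0·σ_0 + h_0·σ_1 = 6(Δ_0 - s'(-1)) = 54 and h_2·σ_2 + 2h_2·σ_3 = 6(s'(2) - Δ_2) = 24.
Solving: σ_0 = 686/15, σ_1 = -562/15, σ_2 = 212/15, σ_3 = 74/15.
On [1, 2], s(x) = 3 - 83/15·(x - 1) + 106/15·(x - 1)² - 23/15·(x - 1)³.
With (x - 1) = 1/2: s(3/2) = 217/120.

1.8083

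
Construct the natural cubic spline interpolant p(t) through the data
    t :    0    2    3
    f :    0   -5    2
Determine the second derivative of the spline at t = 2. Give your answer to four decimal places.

9.5000

Let M_i = p''(x_i). Step sizes h_i = 2, 1; slopes of the chords Δ_i = (y_(i+1) - y_i)/h_i = -5/2, 7.
  2·M_0 + 6·M_1 + 1·M_2 = 6(Δ_1 - Δ_0) = 57
Natural end conditions: M_0 = M_2 = 0.
Hence M_0 = 0, M_1 = 19/2, M_2 = 0.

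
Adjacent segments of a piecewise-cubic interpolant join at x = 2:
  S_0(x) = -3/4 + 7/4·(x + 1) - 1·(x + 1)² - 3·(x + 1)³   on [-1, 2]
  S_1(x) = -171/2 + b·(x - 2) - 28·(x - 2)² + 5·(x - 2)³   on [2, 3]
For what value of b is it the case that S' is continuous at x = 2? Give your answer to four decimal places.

-85.2500

S_0'(x) = 7/4 - 2·(x + 1) - 9·(x + 1)², so S_0'(2) = -341/4. On the right, S_1'(2) = b, so b = -341/4.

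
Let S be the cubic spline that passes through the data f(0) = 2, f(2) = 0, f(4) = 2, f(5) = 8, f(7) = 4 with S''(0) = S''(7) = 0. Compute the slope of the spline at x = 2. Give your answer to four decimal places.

-1.0938

With M_i denoting the second derivative at x_i, h_i = 2, 2, 1, 2, and Δ_i = (y_(i+1) − y_i)/h_i = -1, 1, 6, -2:
  2·M_0 + 8·M_1 + 2·M_2 = 6(Δ_1 - Δ_0) = 12
  2·M_1 + 6·M_2 + 1·M_3 = 6(Δ_2 - Δ_1) = 30
  1·M_2 + 6·M_3 + 2·M_4 = 6(Δ_3 - Δ_2) = -48
Natural end conditions: M_0 = M_4 = 0.
Solving: M_0 = 0, M_1 = -9/64, M_2 = 105/16, M_3 = -291/32, M_4 = 0.
On [2, 4], S'(x) = b_1 + 2c_1·(x - 2) + 3d_1·(x - 2)² with b_1 = Δ_1 - h_1(2M_1 + M_2)/6 = -35/32, c_1 = M_1/2 = -9/128, d_1 = (M_2 - M_1)/(6h_1) = 143/256. So S'(2) = -35/32.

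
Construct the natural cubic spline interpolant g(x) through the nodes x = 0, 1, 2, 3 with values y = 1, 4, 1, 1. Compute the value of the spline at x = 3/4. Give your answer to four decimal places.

3.8406

Let m_i = g''(x_i). Step sizes h_i = 1, 1, 1; slopes of the chords Δ_i = (y_(i+1) - y_i)/h_i = 3, -3, 0.
  1·m_0 + 4·m_1 + 1·m_2 = 6(Δ_1 - Δ_0) = -36
  1·m_1 + 4·m_2 + 1·m_3 = 6(Δ_2 - Δ_1) = 18
Natural end conditions: m_0 = m_3 = 0.
Forward elimination and back-substitution give m_0 = 0, m_1 = -54/5, m_2 = 36/5, m_3 = 0.
On [0, 1], g(x) = 1 + 24/5·x + 0·x² - 9/5·x³.
With x = 3/4: g(3/4) = 1229/320.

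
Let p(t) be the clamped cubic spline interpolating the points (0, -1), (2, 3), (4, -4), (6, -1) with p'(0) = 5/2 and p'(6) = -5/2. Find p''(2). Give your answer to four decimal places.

Write M_i for p''(x_i). With h_i = 2, 2, 2 and divided differences Δ_i = 2, -7/2, 3/2, the continuity of p' gives the tridiagonal system
  2·M_0 + 8·M_1 + 2·M_2 = 6(Δ_1 - Δ_0) = -33
  2·M_1 + 8·M_2 + 2·M_3 = 6(Δ_2 - Δ_1) = 30
Clamped end conditions give two more equations: 2h_0·M_0 + h_0·M_1 = 6(Δ_0 - p'(0)) = -3 and h_2·M_2 + 2h_2·M_3 = 6(p'(6) - Δ_2) = -24.
Forward elimination and back-substitution give M_0 = 79/30, M_1 = -203/30, M_2 = 119/15, M_3 = -299/30.

-6.7667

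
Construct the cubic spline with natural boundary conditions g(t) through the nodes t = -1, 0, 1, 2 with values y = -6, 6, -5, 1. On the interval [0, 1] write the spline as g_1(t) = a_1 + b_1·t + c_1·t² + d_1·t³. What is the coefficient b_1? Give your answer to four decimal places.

Let M_i = g''(x_i). Step sizes h_i = 1, 1, 1; slopes of the chords Δ_i = (y_(i+1) - y_i)/h_i = 12, -11, 6.
  1·M_0 + 4·M_1 + 1·M_2 = 6(Δ_1 - Δ_0) = -138
  1·M_1 + 4·M_2 + 1·M_3 = 6(Δ_2 - Δ_1) = 102
Natural end conditions: M_0 = M_3 = 0.
Solving the tridiagonal system: M_0 = 0, M_1 = -218/5, M_2 = 182/5, M_3 = 0.
On [0, 1], with g_1(t) = a_1 + b_1·t + c_1·t² + d_1·t³: c_1 = M_1/2 = -109/5, d_1 = (M_2 - M_1)/(6h_1) = 40/3, b_1 = Δ_1 - h_1(2M_1 + M_2)/6 = -38/15.

-2.5333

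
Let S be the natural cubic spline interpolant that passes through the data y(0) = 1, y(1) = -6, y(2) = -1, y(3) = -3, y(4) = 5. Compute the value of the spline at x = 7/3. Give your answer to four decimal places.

-1.3492

Let M_i = S''(x_i). Step sizes h_i = 1, 1, 1, 1; slopes of the chords Δ_i = (y_(i+1) - y_i)/h_i = -7, 5, -2, 8.
  1·M_0 + 4·M_1 + 1·M_2 = 6(Δ_1 - Δ_0) = 72
  1·M_1 + 4·M_2 + 1·M_3 = 6(Δ_2 - Δ_1) = -42
  1·M_2 + 4·M_3 + 1·M_4 = 6(Δ_3 - Δ_2) = 60
Natural end conditions: M_0 = M_4 = 0.
Hence M_0 = 0, M_1 = 327/14, M_2 = -150/7, M_3 = 285/14, M_4 = 0.
On [2, 3], S(x) = -1 + 7/4·(x - 2) - 75/7·(x - 2)² + 195/28·(x - 2)³.
With (x - 2) = 1/3: S(7/3) = -85/63.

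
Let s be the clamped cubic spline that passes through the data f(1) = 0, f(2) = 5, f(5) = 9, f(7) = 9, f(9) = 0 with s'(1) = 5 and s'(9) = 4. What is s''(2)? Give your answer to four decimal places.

Write M_i for s''(x_i). With h_i = 1, 3, 2, 2 and divided differences Δ_i = 5, 4/3, 0, -9/2, the continuity of s' gives the tridiagonal system
  1·M_0 + 8·M_1 + 3·M_2 = 6(Δ_1 - Δ_0) = -22
  3·M_1 + 10·M_2 + 2·M_3 = 6(Δ_2 - Δ_1) = -8
  2·M_2 + 8·M_3 + 2·M_4 = 6(Δ_3 - Δ_2) = -27
Clamped end conditions give two more equations: 2h_0·M_0 + h_0·M_1 = 6(Δ_0 - s'(1)) = 0 and h_3·M_3 + 2h_3·M_4 = 6(s'(9) - Δ_3) = 51.
Solving the tridiagonal system: M_0 = 533/288, M_1 = -533/144, M_2 = 553/288, M_3 = -1159/144, M_4 = 4831/288.

-3.7014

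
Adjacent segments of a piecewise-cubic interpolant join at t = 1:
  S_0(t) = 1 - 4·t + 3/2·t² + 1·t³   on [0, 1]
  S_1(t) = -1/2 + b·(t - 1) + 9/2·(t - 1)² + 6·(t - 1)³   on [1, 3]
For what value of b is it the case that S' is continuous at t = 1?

2

S_0'(t) = -4 + 3·t + 3·t², so S_0'(1) = 2. On the right, S_1'(1) = b, so b = 2.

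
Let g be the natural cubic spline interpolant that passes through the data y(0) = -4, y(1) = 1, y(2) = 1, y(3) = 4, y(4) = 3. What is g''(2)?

Let M_i = g''(x_i). Step sizes h_i = 1, 1, 1, 1; slopes of the chords Δ_i = (y_(i+1) - y_i)/h_i = 5, 0, 3, -1.
  1·M_0 + 4·M_1 + 1·M_2 = 6(Δ_1 - Δ_0) = -30
  1·M_1 + 4·M_2 + 1·M_3 = 6(Δ_2 - Δ_1) = 18
  1·M_2 + 4·M_3 + 1·M_4 = 6(Δ_3 - Δ_2) = -24
Natural end conditions: M_0 = M_4 = 0.
Forward elimination and back-substitution give M_0 = 0, M_1 = -39/4, M_2 = 9, M_3 = -33/4, M_4 = 0.

9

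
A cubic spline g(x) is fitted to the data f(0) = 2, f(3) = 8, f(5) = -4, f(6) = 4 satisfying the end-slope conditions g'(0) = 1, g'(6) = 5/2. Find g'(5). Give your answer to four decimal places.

Write m_i for g''(x_i). With h_i = 3, 2, 1 and divided differences Δ_i = 2, -6, 8, the continuity of g' gives the tridiagonal system
  3·m_0 + 10·m_1 + 2·m_2 = 6(Δ_1 - Δ_0) = -48
  2·m_1 + 6·m_2 + 1·m_3 = 6(Δ_2 - Δ_1) = 84
Clamped end conditions give two more equations: 2h_0·m_0 + h_0·m_1 = 6(Δ_0 - g'(0)) = 6 and h_2·m_2 + 2h_2·m_3 = 6(g'(6) - Δ_2) = -33.
Forward elimination and back-substitution give m_0 = 126/19, m_1 = -214/19, m_2 = 425/19, m_3 = -526/19.
On [5, 6], g'(x) = b_2 + 2c_2·(x - 5) + 3d_2·(x - 5)² with b_2 = Δ_2 - h_2(2m_2 + m_3)/6 = 98/19, c_2 = m_2/2 = 425/38, d_2 = (m_3 - m_2)/(6h_2) = -317/38. So g'(5) = 98/19.

5.1579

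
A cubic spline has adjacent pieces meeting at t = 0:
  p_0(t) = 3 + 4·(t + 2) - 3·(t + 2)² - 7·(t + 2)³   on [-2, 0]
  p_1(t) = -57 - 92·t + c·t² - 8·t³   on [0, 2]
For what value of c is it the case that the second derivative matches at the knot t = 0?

p_0''(t) = -6 - 42·(t + 2), so p_0''(0) = -90. On the right, p_1''(0) = 2c, so c = -45.

-45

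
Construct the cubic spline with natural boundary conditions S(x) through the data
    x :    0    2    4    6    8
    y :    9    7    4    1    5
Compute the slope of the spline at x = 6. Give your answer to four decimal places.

With σ_i denoting the second derivative at x_i, h_i = 2, 2, 2, 2, and Δ_i = (y_(i+1) − y_i)/h_i = -1, -3/2, -3/2, 2:
  2·σ_0 + 8·σ_1 + 2·σ_2 = 6(Δ_1 - Δ_0) = -3
  2·σ_1 + 8·σ_2 + 2·σ_3 = 6(Δ_2 - Δ_1) = 0
  2·σ_2 + 8·σ_3 + 2·σ_4 = 6(Δ_3 - Δ_2) = 21
Natural end conditions: σ_0 = σ_4 = 0.
Hence σ_0 = 0, σ_1 = -3/14, σ_2 = -9/14, σ_3 = 39/14, σ_4 = 0.
On [6, 8], S'(x) = b_3 + 2c_3·(x - 6) + 3d_3·(x - 6)² with b_3 = Δ_3 - h_3(2σ_3 + σ_4)/6 = 1/7, c_3 = σ_3/2 = 39/28, d_3 = (σ_4 - σ_3)/(6h_3) = -13/56. So S'(6) = 1/7.

0.1429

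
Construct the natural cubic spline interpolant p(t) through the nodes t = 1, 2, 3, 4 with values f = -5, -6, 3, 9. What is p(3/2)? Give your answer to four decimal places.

-6.5750

With m_i denoting the second derivative at x_i, h_i = 1, 1, 1, and Δ_i = (y_(i+1) − y_i)/h_i = -1, 9, 6:
  1·m_0 + 4·m_1 + 1·m_2 = 6(Δ_1 - Δ_0) = 60
  1·m_1 + 4·m_2 + 1·m_3 = 6(Δ_2 - Δ_1) = -18
Natural end conditions: m_0 = m_3 = 0.
Hence m_0 = 0, m_1 = 86/5, m_2 = -44/5, m_3 = 0.
On [1, 2], p(t) = -5 - 58/15·(t - 1) + 0·(t - 1)² + 43/15·(t - 1)³.
With (t - 1) = 1/2: p(3/2) = -263/40.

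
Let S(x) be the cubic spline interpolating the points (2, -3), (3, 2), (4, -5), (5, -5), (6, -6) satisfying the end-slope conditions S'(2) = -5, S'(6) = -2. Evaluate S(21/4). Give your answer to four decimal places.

-4.8917

Let M_i = S''(x_i). Step sizes h_i = 1, 1, 1, 1; slopes of the chords Δ_i = (y_(i+1) - y_i)/h_i = 5, -7, 0, -1.
  1·M_0 + 4·M_1 + 1·M_2 = 6(Δ_1 - Δ_0) = -72
  1·M_1 + 4·M_2 + 1·M_3 = 6(Δ_2 - Δ_1) = 42
  1·M_2 + 4·M_3 + 1·M_4 = 6(Δ_3 - Δ_2) = -6
Clamped end conditions give two more equations: 2h_0·M_0 + h_0·M_1 = 6(Δ_0 - S'(2)) = 60 and h_3·M_3 + 2h_3·M_4 = 6(S'(6) - Δ_3) = -6.
Forward elimination and back-substitution give M_0 = 333/7, M_1 = -246/7, M_2 = 21, M_3 = -48/7, M_4 = 3/7.
On [5, 6], S(x) = -5 + 17/14·(x - 5) - 24/7·(x - 5)² + 17/14·(x - 5)³.
With (x - 5) = 1/4: S(21/4) = -4383/896.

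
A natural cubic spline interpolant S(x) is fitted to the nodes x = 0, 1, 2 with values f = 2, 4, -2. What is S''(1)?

-12

Write m_i for S''(x_i). With h_i = 1, 1 and divided differences Δ_i = 2, -6, the continuity of S' gives the tridiagonal system
  1·m_0 + 4·m_1 + 1·m_2 = 6(Δ_1 - Δ_0) = -48
Natural end conditions: m_0 = m_2 = 0.
Hence m_0 = 0, m_1 = -12, m_2 = 0.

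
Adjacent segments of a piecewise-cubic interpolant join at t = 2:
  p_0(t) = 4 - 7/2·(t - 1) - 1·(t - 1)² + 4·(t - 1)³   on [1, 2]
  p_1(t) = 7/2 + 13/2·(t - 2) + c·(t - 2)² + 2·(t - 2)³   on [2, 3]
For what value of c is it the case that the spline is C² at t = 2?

11

p_0''(t) = -2 + 24·(t - 1), so p_0''(2) = 22. On the right, p_1''(2) = 2c, so c = 11.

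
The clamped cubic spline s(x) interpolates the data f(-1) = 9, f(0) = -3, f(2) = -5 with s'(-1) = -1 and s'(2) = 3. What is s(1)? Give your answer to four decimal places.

With σ_i denoting the second derivative at x_i, h_i = 1, 2, and Δ_i = (y_(i+1) − y_i)/h_i = -12, -1:
  1·σ_0 + 6·σ_1 + 2·σ_2 = 6(Δ_1 - Δ_0) = 66
Clamped end conditions give two more equations: 2h_0·σ_0 + h_0·σ_1 = 6(Δ_0 - s'(-1)) = -66 and h_1·σ_1 + 2h_1·σ_2 = 6(s'(2) - Δ_1) = 24.
Forward elimination and back-substitution give σ_0 = -128/3, σ_1 = 58/3, σ_2 = -11/3.
On [0, 2], s(x) = -3 - 38/3·x + 29/3·x² - 23/12·x³.
With x = 1: s(1) = -95/12.

-7.9167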